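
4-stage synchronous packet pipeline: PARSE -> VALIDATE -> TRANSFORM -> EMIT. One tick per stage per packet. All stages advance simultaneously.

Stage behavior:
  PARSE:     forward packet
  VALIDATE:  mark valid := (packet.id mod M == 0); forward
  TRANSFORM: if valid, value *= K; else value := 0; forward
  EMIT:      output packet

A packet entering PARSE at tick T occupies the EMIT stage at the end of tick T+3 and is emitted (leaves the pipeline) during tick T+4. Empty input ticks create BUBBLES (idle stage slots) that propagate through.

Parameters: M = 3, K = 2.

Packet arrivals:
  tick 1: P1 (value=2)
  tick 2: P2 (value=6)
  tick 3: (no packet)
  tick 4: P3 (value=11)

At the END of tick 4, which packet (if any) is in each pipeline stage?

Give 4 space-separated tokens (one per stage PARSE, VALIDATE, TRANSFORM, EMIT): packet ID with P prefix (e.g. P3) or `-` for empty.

Tick 1: [PARSE:P1(v=2,ok=F), VALIDATE:-, TRANSFORM:-, EMIT:-] out:-; in:P1
Tick 2: [PARSE:P2(v=6,ok=F), VALIDATE:P1(v=2,ok=F), TRANSFORM:-, EMIT:-] out:-; in:P2
Tick 3: [PARSE:-, VALIDATE:P2(v=6,ok=F), TRANSFORM:P1(v=0,ok=F), EMIT:-] out:-; in:-
Tick 4: [PARSE:P3(v=11,ok=F), VALIDATE:-, TRANSFORM:P2(v=0,ok=F), EMIT:P1(v=0,ok=F)] out:-; in:P3
At end of tick 4: ['P3', '-', 'P2', 'P1']

Answer: P3 - P2 P1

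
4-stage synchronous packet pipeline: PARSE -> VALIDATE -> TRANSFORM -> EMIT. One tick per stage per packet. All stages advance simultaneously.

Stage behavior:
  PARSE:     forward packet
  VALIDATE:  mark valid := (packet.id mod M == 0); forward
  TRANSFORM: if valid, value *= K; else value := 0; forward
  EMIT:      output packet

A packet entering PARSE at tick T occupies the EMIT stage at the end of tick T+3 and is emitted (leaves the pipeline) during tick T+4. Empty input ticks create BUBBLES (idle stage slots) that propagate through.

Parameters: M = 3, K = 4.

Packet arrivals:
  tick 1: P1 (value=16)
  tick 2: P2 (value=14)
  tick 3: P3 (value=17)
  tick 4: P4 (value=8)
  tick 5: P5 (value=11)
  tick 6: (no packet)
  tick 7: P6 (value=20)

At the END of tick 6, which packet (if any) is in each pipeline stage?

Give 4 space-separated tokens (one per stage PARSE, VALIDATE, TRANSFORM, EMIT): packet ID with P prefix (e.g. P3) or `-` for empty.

Tick 1: [PARSE:P1(v=16,ok=F), VALIDATE:-, TRANSFORM:-, EMIT:-] out:-; in:P1
Tick 2: [PARSE:P2(v=14,ok=F), VALIDATE:P1(v=16,ok=F), TRANSFORM:-, EMIT:-] out:-; in:P2
Tick 3: [PARSE:P3(v=17,ok=F), VALIDATE:P2(v=14,ok=F), TRANSFORM:P1(v=0,ok=F), EMIT:-] out:-; in:P3
Tick 4: [PARSE:P4(v=8,ok=F), VALIDATE:P3(v=17,ok=T), TRANSFORM:P2(v=0,ok=F), EMIT:P1(v=0,ok=F)] out:-; in:P4
Tick 5: [PARSE:P5(v=11,ok=F), VALIDATE:P4(v=8,ok=F), TRANSFORM:P3(v=68,ok=T), EMIT:P2(v=0,ok=F)] out:P1(v=0); in:P5
Tick 6: [PARSE:-, VALIDATE:P5(v=11,ok=F), TRANSFORM:P4(v=0,ok=F), EMIT:P3(v=68,ok=T)] out:P2(v=0); in:-
At end of tick 6: ['-', 'P5', 'P4', 'P3']

Answer: - P5 P4 P3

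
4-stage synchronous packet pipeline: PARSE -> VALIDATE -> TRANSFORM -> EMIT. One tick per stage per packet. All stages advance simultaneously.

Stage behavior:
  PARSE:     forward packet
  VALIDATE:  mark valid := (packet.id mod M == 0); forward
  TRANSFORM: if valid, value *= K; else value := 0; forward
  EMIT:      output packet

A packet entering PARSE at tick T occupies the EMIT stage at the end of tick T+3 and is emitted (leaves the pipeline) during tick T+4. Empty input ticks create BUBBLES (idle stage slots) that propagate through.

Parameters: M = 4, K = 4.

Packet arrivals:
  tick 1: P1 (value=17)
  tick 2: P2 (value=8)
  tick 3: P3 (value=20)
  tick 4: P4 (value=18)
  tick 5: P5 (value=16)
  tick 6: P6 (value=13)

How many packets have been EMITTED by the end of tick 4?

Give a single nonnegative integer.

Tick 1: [PARSE:P1(v=17,ok=F), VALIDATE:-, TRANSFORM:-, EMIT:-] out:-; in:P1
Tick 2: [PARSE:P2(v=8,ok=F), VALIDATE:P1(v=17,ok=F), TRANSFORM:-, EMIT:-] out:-; in:P2
Tick 3: [PARSE:P3(v=20,ok=F), VALIDATE:P2(v=8,ok=F), TRANSFORM:P1(v=0,ok=F), EMIT:-] out:-; in:P3
Tick 4: [PARSE:P4(v=18,ok=F), VALIDATE:P3(v=20,ok=F), TRANSFORM:P2(v=0,ok=F), EMIT:P1(v=0,ok=F)] out:-; in:P4
Emitted by tick 4: []

Answer: 0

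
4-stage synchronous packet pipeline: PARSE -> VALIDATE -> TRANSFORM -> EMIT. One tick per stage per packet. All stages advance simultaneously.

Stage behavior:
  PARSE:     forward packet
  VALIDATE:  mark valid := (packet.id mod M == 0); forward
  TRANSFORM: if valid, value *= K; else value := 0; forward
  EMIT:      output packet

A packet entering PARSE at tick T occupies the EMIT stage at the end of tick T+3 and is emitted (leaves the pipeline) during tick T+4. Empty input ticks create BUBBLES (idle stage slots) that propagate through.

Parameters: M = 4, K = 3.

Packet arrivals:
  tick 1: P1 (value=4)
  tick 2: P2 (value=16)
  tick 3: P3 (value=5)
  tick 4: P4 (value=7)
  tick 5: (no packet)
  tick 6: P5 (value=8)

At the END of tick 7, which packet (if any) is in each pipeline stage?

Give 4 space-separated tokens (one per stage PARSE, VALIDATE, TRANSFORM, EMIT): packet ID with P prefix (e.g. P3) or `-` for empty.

Answer: - P5 - P4

Derivation:
Tick 1: [PARSE:P1(v=4,ok=F), VALIDATE:-, TRANSFORM:-, EMIT:-] out:-; in:P1
Tick 2: [PARSE:P2(v=16,ok=F), VALIDATE:P1(v=4,ok=F), TRANSFORM:-, EMIT:-] out:-; in:P2
Tick 3: [PARSE:P3(v=5,ok=F), VALIDATE:P2(v=16,ok=F), TRANSFORM:P1(v=0,ok=F), EMIT:-] out:-; in:P3
Tick 4: [PARSE:P4(v=7,ok=F), VALIDATE:P3(v=5,ok=F), TRANSFORM:P2(v=0,ok=F), EMIT:P1(v=0,ok=F)] out:-; in:P4
Tick 5: [PARSE:-, VALIDATE:P4(v=7,ok=T), TRANSFORM:P3(v=0,ok=F), EMIT:P2(v=0,ok=F)] out:P1(v=0); in:-
Tick 6: [PARSE:P5(v=8,ok=F), VALIDATE:-, TRANSFORM:P4(v=21,ok=T), EMIT:P3(v=0,ok=F)] out:P2(v=0); in:P5
Tick 7: [PARSE:-, VALIDATE:P5(v=8,ok=F), TRANSFORM:-, EMIT:P4(v=21,ok=T)] out:P3(v=0); in:-
At end of tick 7: ['-', 'P5', '-', 'P4']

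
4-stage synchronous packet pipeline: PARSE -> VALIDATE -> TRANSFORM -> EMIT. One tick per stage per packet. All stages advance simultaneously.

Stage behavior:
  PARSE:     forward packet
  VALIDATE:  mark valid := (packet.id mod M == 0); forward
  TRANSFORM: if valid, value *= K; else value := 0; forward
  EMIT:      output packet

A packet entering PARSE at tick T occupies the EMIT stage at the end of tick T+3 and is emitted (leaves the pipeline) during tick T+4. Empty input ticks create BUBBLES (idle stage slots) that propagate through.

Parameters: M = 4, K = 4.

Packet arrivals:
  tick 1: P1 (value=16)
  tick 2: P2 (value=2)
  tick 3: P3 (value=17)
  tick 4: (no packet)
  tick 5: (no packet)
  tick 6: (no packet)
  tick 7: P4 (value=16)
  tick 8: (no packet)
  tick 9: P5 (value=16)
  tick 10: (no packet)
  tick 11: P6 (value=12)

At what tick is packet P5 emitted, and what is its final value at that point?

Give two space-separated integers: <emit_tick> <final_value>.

Tick 1: [PARSE:P1(v=16,ok=F), VALIDATE:-, TRANSFORM:-, EMIT:-] out:-; in:P1
Tick 2: [PARSE:P2(v=2,ok=F), VALIDATE:P1(v=16,ok=F), TRANSFORM:-, EMIT:-] out:-; in:P2
Tick 3: [PARSE:P3(v=17,ok=F), VALIDATE:P2(v=2,ok=F), TRANSFORM:P1(v=0,ok=F), EMIT:-] out:-; in:P3
Tick 4: [PARSE:-, VALIDATE:P3(v=17,ok=F), TRANSFORM:P2(v=0,ok=F), EMIT:P1(v=0,ok=F)] out:-; in:-
Tick 5: [PARSE:-, VALIDATE:-, TRANSFORM:P3(v=0,ok=F), EMIT:P2(v=0,ok=F)] out:P1(v=0); in:-
Tick 6: [PARSE:-, VALIDATE:-, TRANSFORM:-, EMIT:P3(v=0,ok=F)] out:P2(v=0); in:-
Tick 7: [PARSE:P4(v=16,ok=F), VALIDATE:-, TRANSFORM:-, EMIT:-] out:P3(v=0); in:P4
Tick 8: [PARSE:-, VALIDATE:P4(v=16,ok=T), TRANSFORM:-, EMIT:-] out:-; in:-
Tick 9: [PARSE:P5(v=16,ok=F), VALIDATE:-, TRANSFORM:P4(v=64,ok=T), EMIT:-] out:-; in:P5
Tick 10: [PARSE:-, VALIDATE:P5(v=16,ok=F), TRANSFORM:-, EMIT:P4(v=64,ok=T)] out:-; in:-
Tick 11: [PARSE:P6(v=12,ok=F), VALIDATE:-, TRANSFORM:P5(v=0,ok=F), EMIT:-] out:P4(v=64); in:P6
Tick 12: [PARSE:-, VALIDATE:P6(v=12,ok=F), TRANSFORM:-, EMIT:P5(v=0,ok=F)] out:-; in:-
Tick 13: [PARSE:-, VALIDATE:-, TRANSFORM:P6(v=0,ok=F), EMIT:-] out:P5(v=0); in:-
Tick 14: [PARSE:-, VALIDATE:-, TRANSFORM:-, EMIT:P6(v=0,ok=F)] out:-; in:-
Tick 15: [PARSE:-, VALIDATE:-, TRANSFORM:-, EMIT:-] out:P6(v=0); in:-
P5: arrives tick 9, valid=False (id=5, id%4=1), emit tick 13, final value 0

Answer: 13 0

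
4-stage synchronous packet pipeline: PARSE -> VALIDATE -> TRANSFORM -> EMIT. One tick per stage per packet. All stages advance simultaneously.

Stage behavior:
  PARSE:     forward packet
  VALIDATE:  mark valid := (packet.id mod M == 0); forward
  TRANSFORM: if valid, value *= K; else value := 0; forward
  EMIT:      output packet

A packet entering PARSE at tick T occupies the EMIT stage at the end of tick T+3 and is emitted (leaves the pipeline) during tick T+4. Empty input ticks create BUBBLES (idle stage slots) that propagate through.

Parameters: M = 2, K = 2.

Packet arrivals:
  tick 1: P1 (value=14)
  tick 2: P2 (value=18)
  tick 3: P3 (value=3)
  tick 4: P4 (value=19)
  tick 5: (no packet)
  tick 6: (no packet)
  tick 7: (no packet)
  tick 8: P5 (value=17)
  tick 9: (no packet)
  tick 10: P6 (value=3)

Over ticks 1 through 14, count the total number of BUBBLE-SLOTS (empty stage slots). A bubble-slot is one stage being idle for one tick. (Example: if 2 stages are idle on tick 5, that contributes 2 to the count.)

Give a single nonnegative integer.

Answer: 32

Derivation:
Tick 1: [PARSE:P1(v=14,ok=F), VALIDATE:-, TRANSFORM:-, EMIT:-] out:-; bubbles=3
Tick 2: [PARSE:P2(v=18,ok=F), VALIDATE:P1(v=14,ok=F), TRANSFORM:-, EMIT:-] out:-; bubbles=2
Tick 3: [PARSE:P3(v=3,ok=F), VALIDATE:P2(v=18,ok=T), TRANSFORM:P1(v=0,ok=F), EMIT:-] out:-; bubbles=1
Tick 4: [PARSE:P4(v=19,ok=F), VALIDATE:P3(v=3,ok=F), TRANSFORM:P2(v=36,ok=T), EMIT:P1(v=0,ok=F)] out:-; bubbles=0
Tick 5: [PARSE:-, VALIDATE:P4(v=19,ok=T), TRANSFORM:P3(v=0,ok=F), EMIT:P2(v=36,ok=T)] out:P1(v=0); bubbles=1
Tick 6: [PARSE:-, VALIDATE:-, TRANSFORM:P4(v=38,ok=T), EMIT:P3(v=0,ok=F)] out:P2(v=36); bubbles=2
Tick 7: [PARSE:-, VALIDATE:-, TRANSFORM:-, EMIT:P4(v=38,ok=T)] out:P3(v=0); bubbles=3
Tick 8: [PARSE:P5(v=17,ok=F), VALIDATE:-, TRANSFORM:-, EMIT:-] out:P4(v=38); bubbles=3
Tick 9: [PARSE:-, VALIDATE:P5(v=17,ok=F), TRANSFORM:-, EMIT:-] out:-; bubbles=3
Tick 10: [PARSE:P6(v=3,ok=F), VALIDATE:-, TRANSFORM:P5(v=0,ok=F), EMIT:-] out:-; bubbles=2
Tick 11: [PARSE:-, VALIDATE:P6(v=3,ok=T), TRANSFORM:-, EMIT:P5(v=0,ok=F)] out:-; bubbles=2
Tick 12: [PARSE:-, VALIDATE:-, TRANSFORM:P6(v=6,ok=T), EMIT:-] out:P5(v=0); bubbles=3
Tick 13: [PARSE:-, VALIDATE:-, TRANSFORM:-, EMIT:P6(v=6,ok=T)] out:-; bubbles=3
Tick 14: [PARSE:-, VALIDATE:-, TRANSFORM:-, EMIT:-] out:P6(v=6); bubbles=4
Total bubble-slots: 32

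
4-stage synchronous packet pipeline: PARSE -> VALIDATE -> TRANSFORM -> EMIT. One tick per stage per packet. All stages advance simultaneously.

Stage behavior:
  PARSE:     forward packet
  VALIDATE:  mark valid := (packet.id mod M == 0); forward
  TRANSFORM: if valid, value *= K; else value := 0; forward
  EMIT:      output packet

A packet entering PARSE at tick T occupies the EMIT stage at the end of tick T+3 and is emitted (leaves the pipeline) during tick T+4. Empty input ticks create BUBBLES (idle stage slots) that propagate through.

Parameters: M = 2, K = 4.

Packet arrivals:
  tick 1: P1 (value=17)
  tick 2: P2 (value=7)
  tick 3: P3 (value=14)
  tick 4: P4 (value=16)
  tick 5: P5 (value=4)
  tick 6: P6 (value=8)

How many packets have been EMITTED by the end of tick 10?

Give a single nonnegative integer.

Tick 1: [PARSE:P1(v=17,ok=F), VALIDATE:-, TRANSFORM:-, EMIT:-] out:-; in:P1
Tick 2: [PARSE:P2(v=7,ok=F), VALIDATE:P1(v=17,ok=F), TRANSFORM:-, EMIT:-] out:-; in:P2
Tick 3: [PARSE:P3(v=14,ok=F), VALIDATE:P2(v=7,ok=T), TRANSFORM:P1(v=0,ok=F), EMIT:-] out:-; in:P3
Tick 4: [PARSE:P4(v=16,ok=F), VALIDATE:P3(v=14,ok=F), TRANSFORM:P2(v=28,ok=T), EMIT:P1(v=0,ok=F)] out:-; in:P4
Tick 5: [PARSE:P5(v=4,ok=F), VALIDATE:P4(v=16,ok=T), TRANSFORM:P3(v=0,ok=F), EMIT:P2(v=28,ok=T)] out:P1(v=0); in:P5
Tick 6: [PARSE:P6(v=8,ok=F), VALIDATE:P5(v=4,ok=F), TRANSFORM:P4(v=64,ok=T), EMIT:P3(v=0,ok=F)] out:P2(v=28); in:P6
Tick 7: [PARSE:-, VALIDATE:P6(v=8,ok=T), TRANSFORM:P5(v=0,ok=F), EMIT:P4(v=64,ok=T)] out:P3(v=0); in:-
Tick 8: [PARSE:-, VALIDATE:-, TRANSFORM:P6(v=32,ok=T), EMIT:P5(v=0,ok=F)] out:P4(v=64); in:-
Tick 9: [PARSE:-, VALIDATE:-, TRANSFORM:-, EMIT:P6(v=32,ok=T)] out:P5(v=0); in:-
Tick 10: [PARSE:-, VALIDATE:-, TRANSFORM:-, EMIT:-] out:P6(v=32); in:-
Emitted by tick 10: ['P1', 'P2', 'P3', 'P4', 'P5', 'P6']

Answer: 6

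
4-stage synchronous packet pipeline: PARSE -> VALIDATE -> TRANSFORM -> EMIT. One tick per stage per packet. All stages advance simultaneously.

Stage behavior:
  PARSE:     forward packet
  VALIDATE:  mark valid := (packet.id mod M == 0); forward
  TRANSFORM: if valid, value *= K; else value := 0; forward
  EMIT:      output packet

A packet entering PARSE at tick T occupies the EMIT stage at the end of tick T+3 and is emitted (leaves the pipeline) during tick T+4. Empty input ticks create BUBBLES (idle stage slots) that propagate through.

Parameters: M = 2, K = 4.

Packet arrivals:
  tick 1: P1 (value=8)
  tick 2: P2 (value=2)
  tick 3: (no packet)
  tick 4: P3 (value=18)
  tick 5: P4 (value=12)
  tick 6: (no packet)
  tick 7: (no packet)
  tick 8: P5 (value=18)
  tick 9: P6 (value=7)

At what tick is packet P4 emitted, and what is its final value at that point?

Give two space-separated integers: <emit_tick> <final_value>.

Answer: 9 48

Derivation:
Tick 1: [PARSE:P1(v=8,ok=F), VALIDATE:-, TRANSFORM:-, EMIT:-] out:-; in:P1
Tick 2: [PARSE:P2(v=2,ok=F), VALIDATE:P1(v=8,ok=F), TRANSFORM:-, EMIT:-] out:-; in:P2
Tick 3: [PARSE:-, VALIDATE:P2(v=2,ok=T), TRANSFORM:P1(v=0,ok=F), EMIT:-] out:-; in:-
Tick 4: [PARSE:P3(v=18,ok=F), VALIDATE:-, TRANSFORM:P2(v=8,ok=T), EMIT:P1(v=0,ok=F)] out:-; in:P3
Tick 5: [PARSE:P4(v=12,ok=F), VALIDATE:P3(v=18,ok=F), TRANSFORM:-, EMIT:P2(v=8,ok=T)] out:P1(v=0); in:P4
Tick 6: [PARSE:-, VALIDATE:P4(v=12,ok=T), TRANSFORM:P3(v=0,ok=F), EMIT:-] out:P2(v=8); in:-
Tick 7: [PARSE:-, VALIDATE:-, TRANSFORM:P4(v=48,ok=T), EMIT:P3(v=0,ok=F)] out:-; in:-
Tick 8: [PARSE:P5(v=18,ok=F), VALIDATE:-, TRANSFORM:-, EMIT:P4(v=48,ok=T)] out:P3(v=0); in:P5
Tick 9: [PARSE:P6(v=7,ok=F), VALIDATE:P5(v=18,ok=F), TRANSFORM:-, EMIT:-] out:P4(v=48); in:P6
Tick 10: [PARSE:-, VALIDATE:P6(v=7,ok=T), TRANSFORM:P5(v=0,ok=F), EMIT:-] out:-; in:-
Tick 11: [PARSE:-, VALIDATE:-, TRANSFORM:P6(v=28,ok=T), EMIT:P5(v=0,ok=F)] out:-; in:-
Tick 12: [PARSE:-, VALIDATE:-, TRANSFORM:-, EMIT:P6(v=28,ok=T)] out:P5(v=0); in:-
Tick 13: [PARSE:-, VALIDATE:-, TRANSFORM:-, EMIT:-] out:P6(v=28); in:-
P4: arrives tick 5, valid=True (id=4, id%2=0), emit tick 9, final value 48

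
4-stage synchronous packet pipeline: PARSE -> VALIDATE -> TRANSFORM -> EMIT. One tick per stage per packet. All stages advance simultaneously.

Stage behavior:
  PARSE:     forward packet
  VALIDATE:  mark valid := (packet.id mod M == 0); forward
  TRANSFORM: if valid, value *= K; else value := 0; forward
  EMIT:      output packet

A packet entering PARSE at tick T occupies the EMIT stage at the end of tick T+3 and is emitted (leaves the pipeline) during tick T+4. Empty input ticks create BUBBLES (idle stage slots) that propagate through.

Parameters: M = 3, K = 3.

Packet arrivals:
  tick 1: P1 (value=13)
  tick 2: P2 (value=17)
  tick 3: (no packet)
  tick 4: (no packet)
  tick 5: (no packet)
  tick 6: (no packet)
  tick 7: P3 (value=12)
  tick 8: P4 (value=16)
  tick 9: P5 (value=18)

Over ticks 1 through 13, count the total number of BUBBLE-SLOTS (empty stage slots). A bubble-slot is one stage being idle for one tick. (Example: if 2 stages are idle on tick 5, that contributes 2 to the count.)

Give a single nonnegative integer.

Tick 1: [PARSE:P1(v=13,ok=F), VALIDATE:-, TRANSFORM:-, EMIT:-] out:-; bubbles=3
Tick 2: [PARSE:P2(v=17,ok=F), VALIDATE:P1(v=13,ok=F), TRANSFORM:-, EMIT:-] out:-; bubbles=2
Tick 3: [PARSE:-, VALIDATE:P2(v=17,ok=F), TRANSFORM:P1(v=0,ok=F), EMIT:-] out:-; bubbles=2
Tick 4: [PARSE:-, VALIDATE:-, TRANSFORM:P2(v=0,ok=F), EMIT:P1(v=0,ok=F)] out:-; bubbles=2
Tick 5: [PARSE:-, VALIDATE:-, TRANSFORM:-, EMIT:P2(v=0,ok=F)] out:P1(v=0); bubbles=3
Tick 6: [PARSE:-, VALIDATE:-, TRANSFORM:-, EMIT:-] out:P2(v=0); bubbles=4
Tick 7: [PARSE:P3(v=12,ok=F), VALIDATE:-, TRANSFORM:-, EMIT:-] out:-; bubbles=3
Tick 8: [PARSE:P4(v=16,ok=F), VALIDATE:P3(v=12,ok=T), TRANSFORM:-, EMIT:-] out:-; bubbles=2
Tick 9: [PARSE:P5(v=18,ok=F), VALIDATE:P4(v=16,ok=F), TRANSFORM:P3(v=36,ok=T), EMIT:-] out:-; bubbles=1
Tick 10: [PARSE:-, VALIDATE:P5(v=18,ok=F), TRANSFORM:P4(v=0,ok=F), EMIT:P3(v=36,ok=T)] out:-; bubbles=1
Tick 11: [PARSE:-, VALIDATE:-, TRANSFORM:P5(v=0,ok=F), EMIT:P4(v=0,ok=F)] out:P3(v=36); bubbles=2
Tick 12: [PARSE:-, VALIDATE:-, TRANSFORM:-, EMIT:P5(v=0,ok=F)] out:P4(v=0); bubbles=3
Tick 13: [PARSE:-, VALIDATE:-, TRANSFORM:-, EMIT:-] out:P5(v=0); bubbles=4
Total bubble-slots: 32

Answer: 32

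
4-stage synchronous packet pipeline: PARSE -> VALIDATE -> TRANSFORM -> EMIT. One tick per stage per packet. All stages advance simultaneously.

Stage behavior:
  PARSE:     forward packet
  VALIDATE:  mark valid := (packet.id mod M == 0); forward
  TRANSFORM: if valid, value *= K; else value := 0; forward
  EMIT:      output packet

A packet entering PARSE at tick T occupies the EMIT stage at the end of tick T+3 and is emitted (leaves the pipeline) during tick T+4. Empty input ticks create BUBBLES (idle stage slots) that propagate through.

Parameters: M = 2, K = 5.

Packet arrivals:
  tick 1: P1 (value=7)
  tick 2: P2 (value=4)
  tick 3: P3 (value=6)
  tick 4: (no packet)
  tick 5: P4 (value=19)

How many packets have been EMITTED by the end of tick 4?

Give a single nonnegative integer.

Answer: 0

Derivation:
Tick 1: [PARSE:P1(v=7,ok=F), VALIDATE:-, TRANSFORM:-, EMIT:-] out:-; in:P1
Tick 2: [PARSE:P2(v=4,ok=F), VALIDATE:P1(v=7,ok=F), TRANSFORM:-, EMIT:-] out:-; in:P2
Tick 3: [PARSE:P3(v=6,ok=F), VALIDATE:P2(v=4,ok=T), TRANSFORM:P1(v=0,ok=F), EMIT:-] out:-; in:P3
Tick 4: [PARSE:-, VALIDATE:P3(v=6,ok=F), TRANSFORM:P2(v=20,ok=T), EMIT:P1(v=0,ok=F)] out:-; in:-
Emitted by tick 4: []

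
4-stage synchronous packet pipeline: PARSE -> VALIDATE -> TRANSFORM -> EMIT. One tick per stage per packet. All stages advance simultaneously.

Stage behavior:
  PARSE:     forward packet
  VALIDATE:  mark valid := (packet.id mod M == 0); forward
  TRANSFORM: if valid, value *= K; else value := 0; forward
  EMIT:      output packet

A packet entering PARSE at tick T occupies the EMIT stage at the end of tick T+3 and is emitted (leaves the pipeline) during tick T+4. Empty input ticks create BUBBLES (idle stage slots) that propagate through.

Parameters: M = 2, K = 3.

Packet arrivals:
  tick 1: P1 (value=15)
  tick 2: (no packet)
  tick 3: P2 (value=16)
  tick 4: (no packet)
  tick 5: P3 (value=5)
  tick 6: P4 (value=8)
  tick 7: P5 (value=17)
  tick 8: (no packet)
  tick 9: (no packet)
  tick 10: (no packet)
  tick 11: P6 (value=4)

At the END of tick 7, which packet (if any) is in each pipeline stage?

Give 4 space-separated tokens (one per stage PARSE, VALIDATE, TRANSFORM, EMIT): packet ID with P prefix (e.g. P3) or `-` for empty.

Tick 1: [PARSE:P1(v=15,ok=F), VALIDATE:-, TRANSFORM:-, EMIT:-] out:-; in:P1
Tick 2: [PARSE:-, VALIDATE:P1(v=15,ok=F), TRANSFORM:-, EMIT:-] out:-; in:-
Tick 3: [PARSE:P2(v=16,ok=F), VALIDATE:-, TRANSFORM:P1(v=0,ok=F), EMIT:-] out:-; in:P2
Tick 4: [PARSE:-, VALIDATE:P2(v=16,ok=T), TRANSFORM:-, EMIT:P1(v=0,ok=F)] out:-; in:-
Tick 5: [PARSE:P3(v=5,ok=F), VALIDATE:-, TRANSFORM:P2(v=48,ok=T), EMIT:-] out:P1(v=0); in:P3
Tick 6: [PARSE:P4(v=8,ok=F), VALIDATE:P3(v=5,ok=F), TRANSFORM:-, EMIT:P2(v=48,ok=T)] out:-; in:P4
Tick 7: [PARSE:P5(v=17,ok=F), VALIDATE:P4(v=8,ok=T), TRANSFORM:P3(v=0,ok=F), EMIT:-] out:P2(v=48); in:P5
At end of tick 7: ['P5', 'P4', 'P3', '-']

Answer: P5 P4 P3 -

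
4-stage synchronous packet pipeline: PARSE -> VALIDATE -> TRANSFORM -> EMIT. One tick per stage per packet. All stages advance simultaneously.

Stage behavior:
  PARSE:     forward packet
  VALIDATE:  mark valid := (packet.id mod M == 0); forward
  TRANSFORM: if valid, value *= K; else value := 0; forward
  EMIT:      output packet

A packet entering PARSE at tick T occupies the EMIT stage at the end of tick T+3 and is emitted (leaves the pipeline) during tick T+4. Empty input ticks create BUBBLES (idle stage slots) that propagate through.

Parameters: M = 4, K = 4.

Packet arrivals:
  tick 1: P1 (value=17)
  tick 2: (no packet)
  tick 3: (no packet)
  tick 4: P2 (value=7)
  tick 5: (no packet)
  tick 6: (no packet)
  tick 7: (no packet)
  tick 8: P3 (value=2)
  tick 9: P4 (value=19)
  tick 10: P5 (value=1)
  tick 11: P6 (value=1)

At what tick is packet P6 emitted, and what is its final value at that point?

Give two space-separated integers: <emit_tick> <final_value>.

Tick 1: [PARSE:P1(v=17,ok=F), VALIDATE:-, TRANSFORM:-, EMIT:-] out:-; in:P1
Tick 2: [PARSE:-, VALIDATE:P1(v=17,ok=F), TRANSFORM:-, EMIT:-] out:-; in:-
Tick 3: [PARSE:-, VALIDATE:-, TRANSFORM:P1(v=0,ok=F), EMIT:-] out:-; in:-
Tick 4: [PARSE:P2(v=7,ok=F), VALIDATE:-, TRANSFORM:-, EMIT:P1(v=0,ok=F)] out:-; in:P2
Tick 5: [PARSE:-, VALIDATE:P2(v=7,ok=F), TRANSFORM:-, EMIT:-] out:P1(v=0); in:-
Tick 6: [PARSE:-, VALIDATE:-, TRANSFORM:P2(v=0,ok=F), EMIT:-] out:-; in:-
Tick 7: [PARSE:-, VALIDATE:-, TRANSFORM:-, EMIT:P2(v=0,ok=F)] out:-; in:-
Tick 8: [PARSE:P3(v=2,ok=F), VALIDATE:-, TRANSFORM:-, EMIT:-] out:P2(v=0); in:P3
Tick 9: [PARSE:P4(v=19,ok=F), VALIDATE:P3(v=2,ok=F), TRANSFORM:-, EMIT:-] out:-; in:P4
Tick 10: [PARSE:P5(v=1,ok=F), VALIDATE:P4(v=19,ok=T), TRANSFORM:P3(v=0,ok=F), EMIT:-] out:-; in:P5
Tick 11: [PARSE:P6(v=1,ok=F), VALIDATE:P5(v=1,ok=F), TRANSFORM:P4(v=76,ok=T), EMIT:P3(v=0,ok=F)] out:-; in:P6
Tick 12: [PARSE:-, VALIDATE:P6(v=1,ok=F), TRANSFORM:P5(v=0,ok=F), EMIT:P4(v=76,ok=T)] out:P3(v=0); in:-
Tick 13: [PARSE:-, VALIDATE:-, TRANSFORM:P6(v=0,ok=F), EMIT:P5(v=0,ok=F)] out:P4(v=76); in:-
Tick 14: [PARSE:-, VALIDATE:-, TRANSFORM:-, EMIT:P6(v=0,ok=F)] out:P5(v=0); in:-
Tick 15: [PARSE:-, VALIDATE:-, TRANSFORM:-, EMIT:-] out:P6(v=0); in:-
P6: arrives tick 11, valid=False (id=6, id%4=2), emit tick 15, final value 0

Answer: 15 0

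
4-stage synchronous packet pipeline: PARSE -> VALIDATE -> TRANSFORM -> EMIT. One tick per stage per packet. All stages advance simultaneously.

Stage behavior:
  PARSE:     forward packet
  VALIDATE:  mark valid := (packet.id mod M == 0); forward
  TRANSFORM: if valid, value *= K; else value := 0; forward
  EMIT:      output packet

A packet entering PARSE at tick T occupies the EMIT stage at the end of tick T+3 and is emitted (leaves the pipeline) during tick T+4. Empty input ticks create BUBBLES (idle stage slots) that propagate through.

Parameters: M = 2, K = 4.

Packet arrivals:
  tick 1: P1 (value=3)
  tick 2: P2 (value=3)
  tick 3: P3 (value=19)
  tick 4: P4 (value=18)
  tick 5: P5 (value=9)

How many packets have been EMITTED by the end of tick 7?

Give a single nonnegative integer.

Answer: 3

Derivation:
Tick 1: [PARSE:P1(v=3,ok=F), VALIDATE:-, TRANSFORM:-, EMIT:-] out:-; in:P1
Tick 2: [PARSE:P2(v=3,ok=F), VALIDATE:P1(v=3,ok=F), TRANSFORM:-, EMIT:-] out:-; in:P2
Tick 3: [PARSE:P3(v=19,ok=F), VALIDATE:P2(v=3,ok=T), TRANSFORM:P1(v=0,ok=F), EMIT:-] out:-; in:P3
Tick 4: [PARSE:P4(v=18,ok=F), VALIDATE:P3(v=19,ok=F), TRANSFORM:P2(v=12,ok=T), EMIT:P1(v=0,ok=F)] out:-; in:P4
Tick 5: [PARSE:P5(v=9,ok=F), VALIDATE:P4(v=18,ok=T), TRANSFORM:P3(v=0,ok=F), EMIT:P2(v=12,ok=T)] out:P1(v=0); in:P5
Tick 6: [PARSE:-, VALIDATE:P5(v=9,ok=F), TRANSFORM:P4(v=72,ok=T), EMIT:P3(v=0,ok=F)] out:P2(v=12); in:-
Tick 7: [PARSE:-, VALIDATE:-, TRANSFORM:P5(v=0,ok=F), EMIT:P4(v=72,ok=T)] out:P3(v=0); in:-
Emitted by tick 7: ['P1', 'P2', 'P3']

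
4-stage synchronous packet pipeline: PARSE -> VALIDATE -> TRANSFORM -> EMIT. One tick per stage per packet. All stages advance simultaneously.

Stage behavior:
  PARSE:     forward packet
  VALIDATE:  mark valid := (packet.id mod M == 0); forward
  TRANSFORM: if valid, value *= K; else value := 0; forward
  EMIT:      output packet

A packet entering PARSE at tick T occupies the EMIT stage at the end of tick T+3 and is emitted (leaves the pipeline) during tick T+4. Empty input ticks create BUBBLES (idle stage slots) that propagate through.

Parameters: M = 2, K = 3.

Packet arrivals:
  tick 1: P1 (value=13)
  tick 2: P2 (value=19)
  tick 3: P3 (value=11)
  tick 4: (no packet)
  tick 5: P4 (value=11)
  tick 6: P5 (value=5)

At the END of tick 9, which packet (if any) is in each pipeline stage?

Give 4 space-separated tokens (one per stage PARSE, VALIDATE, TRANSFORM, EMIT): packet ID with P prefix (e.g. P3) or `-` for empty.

Tick 1: [PARSE:P1(v=13,ok=F), VALIDATE:-, TRANSFORM:-, EMIT:-] out:-; in:P1
Tick 2: [PARSE:P2(v=19,ok=F), VALIDATE:P1(v=13,ok=F), TRANSFORM:-, EMIT:-] out:-; in:P2
Tick 3: [PARSE:P3(v=11,ok=F), VALIDATE:P2(v=19,ok=T), TRANSFORM:P1(v=0,ok=F), EMIT:-] out:-; in:P3
Tick 4: [PARSE:-, VALIDATE:P3(v=11,ok=F), TRANSFORM:P2(v=57,ok=T), EMIT:P1(v=0,ok=F)] out:-; in:-
Tick 5: [PARSE:P4(v=11,ok=F), VALIDATE:-, TRANSFORM:P3(v=0,ok=F), EMIT:P2(v=57,ok=T)] out:P1(v=0); in:P4
Tick 6: [PARSE:P5(v=5,ok=F), VALIDATE:P4(v=11,ok=T), TRANSFORM:-, EMIT:P3(v=0,ok=F)] out:P2(v=57); in:P5
Tick 7: [PARSE:-, VALIDATE:P5(v=5,ok=F), TRANSFORM:P4(v=33,ok=T), EMIT:-] out:P3(v=0); in:-
Tick 8: [PARSE:-, VALIDATE:-, TRANSFORM:P5(v=0,ok=F), EMIT:P4(v=33,ok=T)] out:-; in:-
Tick 9: [PARSE:-, VALIDATE:-, TRANSFORM:-, EMIT:P5(v=0,ok=F)] out:P4(v=33); in:-
At end of tick 9: ['-', '-', '-', 'P5']

Answer: - - - P5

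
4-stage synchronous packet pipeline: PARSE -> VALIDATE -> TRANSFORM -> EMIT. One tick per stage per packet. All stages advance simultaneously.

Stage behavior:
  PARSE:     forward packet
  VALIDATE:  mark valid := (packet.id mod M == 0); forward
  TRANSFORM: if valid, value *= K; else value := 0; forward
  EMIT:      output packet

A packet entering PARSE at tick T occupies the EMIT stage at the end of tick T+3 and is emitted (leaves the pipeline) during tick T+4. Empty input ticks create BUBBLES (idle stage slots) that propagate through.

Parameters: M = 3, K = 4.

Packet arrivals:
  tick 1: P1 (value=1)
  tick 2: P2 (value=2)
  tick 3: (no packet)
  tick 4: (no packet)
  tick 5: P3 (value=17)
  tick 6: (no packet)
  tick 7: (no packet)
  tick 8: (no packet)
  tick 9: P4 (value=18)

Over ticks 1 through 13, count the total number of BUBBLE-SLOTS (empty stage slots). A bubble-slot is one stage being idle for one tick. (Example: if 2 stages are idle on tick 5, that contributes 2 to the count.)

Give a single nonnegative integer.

Answer: 36

Derivation:
Tick 1: [PARSE:P1(v=1,ok=F), VALIDATE:-, TRANSFORM:-, EMIT:-] out:-; bubbles=3
Tick 2: [PARSE:P2(v=2,ok=F), VALIDATE:P1(v=1,ok=F), TRANSFORM:-, EMIT:-] out:-; bubbles=2
Tick 3: [PARSE:-, VALIDATE:P2(v=2,ok=F), TRANSFORM:P1(v=0,ok=F), EMIT:-] out:-; bubbles=2
Tick 4: [PARSE:-, VALIDATE:-, TRANSFORM:P2(v=0,ok=F), EMIT:P1(v=0,ok=F)] out:-; bubbles=2
Tick 5: [PARSE:P3(v=17,ok=F), VALIDATE:-, TRANSFORM:-, EMIT:P2(v=0,ok=F)] out:P1(v=0); bubbles=2
Tick 6: [PARSE:-, VALIDATE:P3(v=17,ok=T), TRANSFORM:-, EMIT:-] out:P2(v=0); bubbles=3
Tick 7: [PARSE:-, VALIDATE:-, TRANSFORM:P3(v=68,ok=T), EMIT:-] out:-; bubbles=3
Tick 8: [PARSE:-, VALIDATE:-, TRANSFORM:-, EMIT:P3(v=68,ok=T)] out:-; bubbles=3
Tick 9: [PARSE:P4(v=18,ok=F), VALIDATE:-, TRANSFORM:-, EMIT:-] out:P3(v=68); bubbles=3
Tick 10: [PARSE:-, VALIDATE:P4(v=18,ok=F), TRANSFORM:-, EMIT:-] out:-; bubbles=3
Tick 11: [PARSE:-, VALIDATE:-, TRANSFORM:P4(v=0,ok=F), EMIT:-] out:-; bubbles=3
Tick 12: [PARSE:-, VALIDATE:-, TRANSFORM:-, EMIT:P4(v=0,ok=F)] out:-; bubbles=3
Tick 13: [PARSE:-, VALIDATE:-, TRANSFORM:-, EMIT:-] out:P4(v=0); bubbles=4
Total bubble-slots: 36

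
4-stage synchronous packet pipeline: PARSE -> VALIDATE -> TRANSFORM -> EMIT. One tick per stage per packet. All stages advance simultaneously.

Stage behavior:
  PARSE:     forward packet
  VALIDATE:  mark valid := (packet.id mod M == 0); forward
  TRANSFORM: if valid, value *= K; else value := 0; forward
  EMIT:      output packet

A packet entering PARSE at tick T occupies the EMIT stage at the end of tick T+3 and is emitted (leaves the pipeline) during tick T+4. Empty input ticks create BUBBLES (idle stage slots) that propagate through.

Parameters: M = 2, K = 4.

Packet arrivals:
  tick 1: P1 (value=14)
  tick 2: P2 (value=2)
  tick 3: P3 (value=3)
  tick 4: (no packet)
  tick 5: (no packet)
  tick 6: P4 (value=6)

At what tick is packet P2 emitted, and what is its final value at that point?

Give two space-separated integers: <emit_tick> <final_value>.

Tick 1: [PARSE:P1(v=14,ok=F), VALIDATE:-, TRANSFORM:-, EMIT:-] out:-; in:P1
Tick 2: [PARSE:P2(v=2,ok=F), VALIDATE:P1(v=14,ok=F), TRANSFORM:-, EMIT:-] out:-; in:P2
Tick 3: [PARSE:P3(v=3,ok=F), VALIDATE:P2(v=2,ok=T), TRANSFORM:P1(v=0,ok=F), EMIT:-] out:-; in:P3
Tick 4: [PARSE:-, VALIDATE:P3(v=3,ok=F), TRANSFORM:P2(v=8,ok=T), EMIT:P1(v=0,ok=F)] out:-; in:-
Tick 5: [PARSE:-, VALIDATE:-, TRANSFORM:P3(v=0,ok=F), EMIT:P2(v=8,ok=T)] out:P1(v=0); in:-
Tick 6: [PARSE:P4(v=6,ok=F), VALIDATE:-, TRANSFORM:-, EMIT:P3(v=0,ok=F)] out:P2(v=8); in:P4
Tick 7: [PARSE:-, VALIDATE:P4(v=6,ok=T), TRANSFORM:-, EMIT:-] out:P3(v=0); in:-
Tick 8: [PARSE:-, VALIDATE:-, TRANSFORM:P4(v=24,ok=T), EMIT:-] out:-; in:-
Tick 9: [PARSE:-, VALIDATE:-, TRANSFORM:-, EMIT:P4(v=24,ok=T)] out:-; in:-
Tick 10: [PARSE:-, VALIDATE:-, TRANSFORM:-, EMIT:-] out:P4(v=24); in:-
P2: arrives tick 2, valid=True (id=2, id%2=0), emit tick 6, final value 8

Answer: 6 8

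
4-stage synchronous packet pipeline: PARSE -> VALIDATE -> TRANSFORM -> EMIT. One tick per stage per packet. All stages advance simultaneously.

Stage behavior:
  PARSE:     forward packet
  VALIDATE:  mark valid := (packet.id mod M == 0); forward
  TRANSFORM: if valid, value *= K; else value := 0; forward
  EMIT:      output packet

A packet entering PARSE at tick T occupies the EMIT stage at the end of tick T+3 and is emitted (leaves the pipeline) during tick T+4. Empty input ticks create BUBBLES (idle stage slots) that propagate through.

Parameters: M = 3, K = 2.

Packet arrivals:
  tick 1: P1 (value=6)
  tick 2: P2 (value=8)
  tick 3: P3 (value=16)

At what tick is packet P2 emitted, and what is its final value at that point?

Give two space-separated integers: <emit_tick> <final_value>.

Tick 1: [PARSE:P1(v=6,ok=F), VALIDATE:-, TRANSFORM:-, EMIT:-] out:-; in:P1
Tick 2: [PARSE:P2(v=8,ok=F), VALIDATE:P1(v=6,ok=F), TRANSFORM:-, EMIT:-] out:-; in:P2
Tick 3: [PARSE:P3(v=16,ok=F), VALIDATE:P2(v=8,ok=F), TRANSFORM:P1(v=0,ok=F), EMIT:-] out:-; in:P3
Tick 4: [PARSE:-, VALIDATE:P3(v=16,ok=T), TRANSFORM:P2(v=0,ok=F), EMIT:P1(v=0,ok=F)] out:-; in:-
Tick 5: [PARSE:-, VALIDATE:-, TRANSFORM:P3(v=32,ok=T), EMIT:P2(v=0,ok=F)] out:P1(v=0); in:-
Tick 6: [PARSE:-, VALIDATE:-, TRANSFORM:-, EMIT:P3(v=32,ok=T)] out:P2(v=0); in:-
Tick 7: [PARSE:-, VALIDATE:-, TRANSFORM:-, EMIT:-] out:P3(v=32); in:-
P2: arrives tick 2, valid=False (id=2, id%3=2), emit tick 6, final value 0

Answer: 6 0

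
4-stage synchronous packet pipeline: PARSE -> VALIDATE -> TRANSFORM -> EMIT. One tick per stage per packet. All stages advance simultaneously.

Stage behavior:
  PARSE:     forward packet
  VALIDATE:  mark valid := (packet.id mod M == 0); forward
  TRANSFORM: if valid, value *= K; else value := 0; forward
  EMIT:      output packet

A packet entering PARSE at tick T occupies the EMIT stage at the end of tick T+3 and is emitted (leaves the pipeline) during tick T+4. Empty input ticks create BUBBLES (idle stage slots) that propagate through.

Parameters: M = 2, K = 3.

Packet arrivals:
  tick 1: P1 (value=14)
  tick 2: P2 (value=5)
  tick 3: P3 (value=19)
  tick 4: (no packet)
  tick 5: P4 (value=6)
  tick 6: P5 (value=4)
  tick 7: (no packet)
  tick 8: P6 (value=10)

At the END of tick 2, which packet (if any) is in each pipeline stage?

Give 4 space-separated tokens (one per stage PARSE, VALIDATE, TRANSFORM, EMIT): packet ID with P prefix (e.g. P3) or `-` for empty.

Tick 1: [PARSE:P1(v=14,ok=F), VALIDATE:-, TRANSFORM:-, EMIT:-] out:-; in:P1
Tick 2: [PARSE:P2(v=5,ok=F), VALIDATE:P1(v=14,ok=F), TRANSFORM:-, EMIT:-] out:-; in:P2
At end of tick 2: ['P2', 'P1', '-', '-']

Answer: P2 P1 - -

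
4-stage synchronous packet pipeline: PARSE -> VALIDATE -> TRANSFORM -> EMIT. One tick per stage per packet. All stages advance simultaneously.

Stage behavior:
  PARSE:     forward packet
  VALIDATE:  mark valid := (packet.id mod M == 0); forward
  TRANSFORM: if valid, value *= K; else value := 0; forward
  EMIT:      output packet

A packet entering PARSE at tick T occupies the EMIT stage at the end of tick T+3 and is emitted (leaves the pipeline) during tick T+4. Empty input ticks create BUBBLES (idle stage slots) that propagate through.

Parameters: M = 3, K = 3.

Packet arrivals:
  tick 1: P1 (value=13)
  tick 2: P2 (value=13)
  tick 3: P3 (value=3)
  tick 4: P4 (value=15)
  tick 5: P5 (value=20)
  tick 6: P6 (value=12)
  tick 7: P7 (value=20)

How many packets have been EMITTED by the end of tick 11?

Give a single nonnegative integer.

Tick 1: [PARSE:P1(v=13,ok=F), VALIDATE:-, TRANSFORM:-, EMIT:-] out:-; in:P1
Tick 2: [PARSE:P2(v=13,ok=F), VALIDATE:P1(v=13,ok=F), TRANSFORM:-, EMIT:-] out:-; in:P2
Tick 3: [PARSE:P3(v=3,ok=F), VALIDATE:P2(v=13,ok=F), TRANSFORM:P1(v=0,ok=F), EMIT:-] out:-; in:P3
Tick 4: [PARSE:P4(v=15,ok=F), VALIDATE:P3(v=3,ok=T), TRANSFORM:P2(v=0,ok=F), EMIT:P1(v=0,ok=F)] out:-; in:P4
Tick 5: [PARSE:P5(v=20,ok=F), VALIDATE:P4(v=15,ok=F), TRANSFORM:P3(v=9,ok=T), EMIT:P2(v=0,ok=F)] out:P1(v=0); in:P5
Tick 6: [PARSE:P6(v=12,ok=F), VALIDATE:P5(v=20,ok=F), TRANSFORM:P4(v=0,ok=F), EMIT:P3(v=9,ok=T)] out:P2(v=0); in:P6
Tick 7: [PARSE:P7(v=20,ok=F), VALIDATE:P6(v=12,ok=T), TRANSFORM:P5(v=0,ok=F), EMIT:P4(v=0,ok=F)] out:P3(v=9); in:P7
Tick 8: [PARSE:-, VALIDATE:P7(v=20,ok=F), TRANSFORM:P6(v=36,ok=T), EMIT:P5(v=0,ok=F)] out:P4(v=0); in:-
Tick 9: [PARSE:-, VALIDATE:-, TRANSFORM:P7(v=0,ok=F), EMIT:P6(v=36,ok=T)] out:P5(v=0); in:-
Tick 10: [PARSE:-, VALIDATE:-, TRANSFORM:-, EMIT:P7(v=0,ok=F)] out:P6(v=36); in:-
Tick 11: [PARSE:-, VALIDATE:-, TRANSFORM:-, EMIT:-] out:P7(v=0); in:-
Emitted by tick 11: ['P1', 'P2', 'P3', 'P4', 'P5', 'P6', 'P7']

Answer: 7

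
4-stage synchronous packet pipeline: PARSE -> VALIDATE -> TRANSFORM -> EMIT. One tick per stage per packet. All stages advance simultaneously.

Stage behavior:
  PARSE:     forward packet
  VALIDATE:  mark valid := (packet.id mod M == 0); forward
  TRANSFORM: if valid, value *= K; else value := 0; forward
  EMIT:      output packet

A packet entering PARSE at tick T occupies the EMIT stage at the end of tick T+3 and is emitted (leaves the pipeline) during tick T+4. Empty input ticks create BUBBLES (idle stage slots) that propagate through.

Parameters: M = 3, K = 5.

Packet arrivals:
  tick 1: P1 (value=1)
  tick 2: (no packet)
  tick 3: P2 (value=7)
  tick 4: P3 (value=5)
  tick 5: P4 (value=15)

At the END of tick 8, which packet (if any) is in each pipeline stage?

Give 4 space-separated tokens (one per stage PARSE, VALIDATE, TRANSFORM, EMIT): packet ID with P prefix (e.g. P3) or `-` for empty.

Answer: - - - P4

Derivation:
Tick 1: [PARSE:P1(v=1,ok=F), VALIDATE:-, TRANSFORM:-, EMIT:-] out:-; in:P1
Tick 2: [PARSE:-, VALIDATE:P1(v=1,ok=F), TRANSFORM:-, EMIT:-] out:-; in:-
Tick 3: [PARSE:P2(v=7,ok=F), VALIDATE:-, TRANSFORM:P1(v=0,ok=F), EMIT:-] out:-; in:P2
Tick 4: [PARSE:P3(v=5,ok=F), VALIDATE:P2(v=7,ok=F), TRANSFORM:-, EMIT:P1(v=0,ok=F)] out:-; in:P3
Tick 5: [PARSE:P4(v=15,ok=F), VALIDATE:P3(v=5,ok=T), TRANSFORM:P2(v=0,ok=F), EMIT:-] out:P1(v=0); in:P4
Tick 6: [PARSE:-, VALIDATE:P4(v=15,ok=F), TRANSFORM:P3(v=25,ok=T), EMIT:P2(v=0,ok=F)] out:-; in:-
Tick 7: [PARSE:-, VALIDATE:-, TRANSFORM:P4(v=0,ok=F), EMIT:P3(v=25,ok=T)] out:P2(v=0); in:-
Tick 8: [PARSE:-, VALIDATE:-, TRANSFORM:-, EMIT:P4(v=0,ok=F)] out:P3(v=25); in:-
At end of tick 8: ['-', '-', '-', 'P4']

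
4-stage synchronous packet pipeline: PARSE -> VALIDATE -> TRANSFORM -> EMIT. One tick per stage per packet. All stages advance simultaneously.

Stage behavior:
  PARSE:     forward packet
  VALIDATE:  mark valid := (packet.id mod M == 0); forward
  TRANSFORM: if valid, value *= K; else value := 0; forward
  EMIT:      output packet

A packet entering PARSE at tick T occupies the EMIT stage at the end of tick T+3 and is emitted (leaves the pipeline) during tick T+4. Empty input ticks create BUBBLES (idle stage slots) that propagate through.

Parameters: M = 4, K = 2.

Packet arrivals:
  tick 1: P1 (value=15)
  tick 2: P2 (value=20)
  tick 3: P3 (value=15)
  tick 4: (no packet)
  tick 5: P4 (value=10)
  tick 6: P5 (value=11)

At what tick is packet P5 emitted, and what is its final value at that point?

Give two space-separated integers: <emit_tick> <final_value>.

Answer: 10 0

Derivation:
Tick 1: [PARSE:P1(v=15,ok=F), VALIDATE:-, TRANSFORM:-, EMIT:-] out:-; in:P1
Tick 2: [PARSE:P2(v=20,ok=F), VALIDATE:P1(v=15,ok=F), TRANSFORM:-, EMIT:-] out:-; in:P2
Tick 3: [PARSE:P3(v=15,ok=F), VALIDATE:P2(v=20,ok=F), TRANSFORM:P1(v=0,ok=F), EMIT:-] out:-; in:P3
Tick 4: [PARSE:-, VALIDATE:P3(v=15,ok=F), TRANSFORM:P2(v=0,ok=F), EMIT:P1(v=0,ok=F)] out:-; in:-
Tick 5: [PARSE:P4(v=10,ok=F), VALIDATE:-, TRANSFORM:P3(v=0,ok=F), EMIT:P2(v=0,ok=F)] out:P1(v=0); in:P4
Tick 6: [PARSE:P5(v=11,ok=F), VALIDATE:P4(v=10,ok=T), TRANSFORM:-, EMIT:P3(v=0,ok=F)] out:P2(v=0); in:P5
Tick 7: [PARSE:-, VALIDATE:P5(v=11,ok=F), TRANSFORM:P4(v=20,ok=T), EMIT:-] out:P3(v=0); in:-
Tick 8: [PARSE:-, VALIDATE:-, TRANSFORM:P5(v=0,ok=F), EMIT:P4(v=20,ok=T)] out:-; in:-
Tick 9: [PARSE:-, VALIDATE:-, TRANSFORM:-, EMIT:P5(v=0,ok=F)] out:P4(v=20); in:-
Tick 10: [PARSE:-, VALIDATE:-, TRANSFORM:-, EMIT:-] out:P5(v=0); in:-
P5: arrives tick 6, valid=False (id=5, id%4=1), emit tick 10, final value 0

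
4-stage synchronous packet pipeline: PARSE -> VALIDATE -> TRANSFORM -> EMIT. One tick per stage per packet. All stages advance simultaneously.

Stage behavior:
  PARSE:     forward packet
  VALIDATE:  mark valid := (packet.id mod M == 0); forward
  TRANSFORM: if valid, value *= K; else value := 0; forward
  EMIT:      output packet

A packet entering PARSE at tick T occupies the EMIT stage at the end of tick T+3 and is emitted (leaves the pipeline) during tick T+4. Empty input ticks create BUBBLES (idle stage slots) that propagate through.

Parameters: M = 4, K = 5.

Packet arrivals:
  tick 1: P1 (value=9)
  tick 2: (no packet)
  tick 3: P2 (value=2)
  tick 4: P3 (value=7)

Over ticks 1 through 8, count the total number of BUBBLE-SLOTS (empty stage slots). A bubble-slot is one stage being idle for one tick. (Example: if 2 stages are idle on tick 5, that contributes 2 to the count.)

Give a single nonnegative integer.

Tick 1: [PARSE:P1(v=9,ok=F), VALIDATE:-, TRANSFORM:-, EMIT:-] out:-; bubbles=3
Tick 2: [PARSE:-, VALIDATE:P1(v=9,ok=F), TRANSFORM:-, EMIT:-] out:-; bubbles=3
Tick 3: [PARSE:P2(v=2,ok=F), VALIDATE:-, TRANSFORM:P1(v=0,ok=F), EMIT:-] out:-; bubbles=2
Tick 4: [PARSE:P3(v=7,ok=F), VALIDATE:P2(v=2,ok=F), TRANSFORM:-, EMIT:P1(v=0,ok=F)] out:-; bubbles=1
Tick 5: [PARSE:-, VALIDATE:P3(v=7,ok=F), TRANSFORM:P2(v=0,ok=F), EMIT:-] out:P1(v=0); bubbles=2
Tick 6: [PARSE:-, VALIDATE:-, TRANSFORM:P3(v=0,ok=F), EMIT:P2(v=0,ok=F)] out:-; bubbles=2
Tick 7: [PARSE:-, VALIDATE:-, TRANSFORM:-, EMIT:P3(v=0,ok=F)] out:P2(v=0); bubbles=3
Tick 8: [PARSE:-, VALIDATE:-, TRANSFORM:-, EMIT:-] out:P3(v=0); bubbles=4
Total bubble-slots: 20

Answer: 20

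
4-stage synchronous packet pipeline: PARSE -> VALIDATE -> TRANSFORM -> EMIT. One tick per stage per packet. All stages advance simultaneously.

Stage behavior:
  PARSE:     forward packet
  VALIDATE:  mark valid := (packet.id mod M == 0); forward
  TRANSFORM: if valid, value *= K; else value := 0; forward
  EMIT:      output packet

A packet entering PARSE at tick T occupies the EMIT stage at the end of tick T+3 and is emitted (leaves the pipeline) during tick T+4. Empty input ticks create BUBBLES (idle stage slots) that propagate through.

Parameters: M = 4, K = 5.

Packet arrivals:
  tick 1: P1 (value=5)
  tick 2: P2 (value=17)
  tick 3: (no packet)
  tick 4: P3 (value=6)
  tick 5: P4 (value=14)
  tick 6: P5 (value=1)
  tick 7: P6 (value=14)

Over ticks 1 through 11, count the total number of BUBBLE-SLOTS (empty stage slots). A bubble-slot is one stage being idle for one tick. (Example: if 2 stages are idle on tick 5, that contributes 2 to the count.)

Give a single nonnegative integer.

Tick 1: [PARSE:P1(v=5,ok=F), VALIDATE:-, TRANSFORM:-, EMIT:-] out:-; bubbles=3
Tick 2: [PARSE:P2(v=17,ok=F), VALIDATE:P1(v=5,ok=F), TRANSFORM:-, EMIT:-] out:-; bubbles=2
Tick 3: [PARSE:-, VALIDATE:P2(v=17,ok=F), TRANSFORM:P1(v=0,ok=F), EMIT:-] out:-; bubbles=2
Tick 4: [PARSE:P3(v=6,ok=F), VALIDATE:-, TRANSFORM:P2(v=0,ok=F), EMIT:P1(v=0,ok=F)] out:-; bubbles=1
Tick 5: [PARSE:P4(v=14,ok=F), VALIDATE:P3(v=6,ok=F), TRANSFORM:-, EMIT:P2(v=0,ok=F)] out:P1(v=0); bubbles=1
Tick 6: [PARSE:P5(v=1,ok=F), VALIDATE:P4(v=14,ok=T), TRANSFORM:P3(v=0,ok=F), EMIT:-] out:P2(v=0); bubbles=1
Tick 7: [PARSE:P6(v=14,ok=F), VALIDATE:P5(v=1,ok=F), TRANSFORM:P4(v=70,ok=T), EMIT:P3(v=0,ok=F)] out:-; bubbles=0
Tick 8: [PARSE:-, VALIDATE:P6(v=14,ok=F), TRANSFORM:P5(v=0,ok=F), EMIT:P4(v=70,ok=T)] out:P3(v=0); bubbles=1
Tick 9: [PARSE:-, VALIDATE:-, TRANSFORM:P6(v=0,ok=F), EMIT:P5(v=0,ok=F)] out:P4(v=70); bubbles=2
Tick 10: [PARSE:-, VALIDATE:-, TRANSFORM:-, EMIT:P6(v=0,ok=F)] out:P5(v=0); bubbles=3
Tick 11: [PARSE:-, VALIDATE:-, TRANSFORM:-, EMIT:-] out:P6(v=0); bubbles=4
Total bubble-slots: 20

Answer: 20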